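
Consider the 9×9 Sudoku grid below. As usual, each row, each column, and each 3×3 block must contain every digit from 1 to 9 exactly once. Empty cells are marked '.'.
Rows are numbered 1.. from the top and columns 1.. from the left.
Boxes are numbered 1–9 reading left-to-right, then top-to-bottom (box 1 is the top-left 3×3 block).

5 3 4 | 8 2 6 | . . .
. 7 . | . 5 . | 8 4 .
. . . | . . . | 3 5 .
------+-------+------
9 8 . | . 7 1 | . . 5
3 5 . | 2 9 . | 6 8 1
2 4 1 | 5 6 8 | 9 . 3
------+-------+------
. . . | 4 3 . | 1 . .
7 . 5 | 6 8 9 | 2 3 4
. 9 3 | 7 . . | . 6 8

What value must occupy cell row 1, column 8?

Cell row 1, column 8 itself could take any of {1, 7, 9} by direct elimination.
Consider where 1 can go in row 1.
row 1, column 7 is out (column 7 already has a 1).
row 1, column 9 is out (column 9 already has a 1).
So the only cell in row 1 that can hold 1 is row 1, column 8.
Therefore row 1, column 8 = 1.

1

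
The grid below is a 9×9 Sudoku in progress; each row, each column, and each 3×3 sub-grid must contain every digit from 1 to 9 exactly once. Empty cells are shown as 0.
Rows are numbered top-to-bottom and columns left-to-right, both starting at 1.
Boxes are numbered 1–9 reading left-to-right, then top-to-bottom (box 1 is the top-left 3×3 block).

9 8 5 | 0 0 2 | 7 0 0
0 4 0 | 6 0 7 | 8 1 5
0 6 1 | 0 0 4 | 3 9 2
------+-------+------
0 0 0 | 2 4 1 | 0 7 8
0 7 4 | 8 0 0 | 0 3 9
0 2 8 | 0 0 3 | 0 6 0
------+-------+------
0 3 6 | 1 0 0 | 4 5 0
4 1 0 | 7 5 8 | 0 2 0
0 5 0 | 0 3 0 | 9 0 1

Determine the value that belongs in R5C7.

Cell R5C7 itself could take any of {1, 2, 5} by direct elimination.
Consider where 2 can go in row 5.
R5C1 is out (box 4 already has a 2).
R5C5 is out (box 5 already has a 2).
R5C6 is out (column 6 already has a 2).
So the only cell in row 5 that can hold 2 is R5C7.
Therefore R5C7 = 2.

2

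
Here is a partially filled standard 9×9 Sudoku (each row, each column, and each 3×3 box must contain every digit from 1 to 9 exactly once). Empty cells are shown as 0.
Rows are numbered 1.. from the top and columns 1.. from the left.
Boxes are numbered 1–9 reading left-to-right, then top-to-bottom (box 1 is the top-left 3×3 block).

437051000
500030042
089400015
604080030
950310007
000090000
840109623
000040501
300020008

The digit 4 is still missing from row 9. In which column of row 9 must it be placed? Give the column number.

Consider where 4 can go in row 9.
row 9, column 2 is out (column 2 already has a 4).
row 9, column 3 is out (column 3 already has a 4).
row 9, column 4 is out (column 4 already has a 4).
row 9, column 6 is out (box 8 already has a 4).
row 9, column 8 is out (column 8 already has a 4).
So the only cell in row 9 that can hold 4 is row 9, column 7.
That is column 7.

7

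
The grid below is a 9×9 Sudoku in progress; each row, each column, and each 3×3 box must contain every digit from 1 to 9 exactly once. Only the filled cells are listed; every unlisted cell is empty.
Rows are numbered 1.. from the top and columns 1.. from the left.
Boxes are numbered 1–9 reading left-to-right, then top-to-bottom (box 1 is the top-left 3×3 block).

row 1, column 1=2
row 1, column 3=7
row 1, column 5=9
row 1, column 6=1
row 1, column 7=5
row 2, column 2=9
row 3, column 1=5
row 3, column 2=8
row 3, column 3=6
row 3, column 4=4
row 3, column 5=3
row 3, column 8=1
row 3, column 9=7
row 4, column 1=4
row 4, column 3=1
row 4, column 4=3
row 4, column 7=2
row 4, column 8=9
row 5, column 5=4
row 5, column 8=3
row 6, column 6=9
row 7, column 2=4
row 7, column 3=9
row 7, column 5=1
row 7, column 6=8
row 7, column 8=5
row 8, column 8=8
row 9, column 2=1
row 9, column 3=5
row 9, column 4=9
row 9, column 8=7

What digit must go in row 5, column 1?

9

Cell row 5, column 1 itself could take any of {6, 7, 8, 9} by direct elimination.
Consider where 9 can go in row 5.
row 5, column 2 is out (column 2 already has a 9). row 5, column 3 is out (column 3 already has a 9). row 5, column 4 is out (column 4 already has a 9). row 5, column 6 is out (column 6 already has a 9). The remaining empty cells in row 5 are similarly blocked.
So the only cell in row 5 that can hold 9 is row 5, column 1.
Therefore row 5, column 1 = 9.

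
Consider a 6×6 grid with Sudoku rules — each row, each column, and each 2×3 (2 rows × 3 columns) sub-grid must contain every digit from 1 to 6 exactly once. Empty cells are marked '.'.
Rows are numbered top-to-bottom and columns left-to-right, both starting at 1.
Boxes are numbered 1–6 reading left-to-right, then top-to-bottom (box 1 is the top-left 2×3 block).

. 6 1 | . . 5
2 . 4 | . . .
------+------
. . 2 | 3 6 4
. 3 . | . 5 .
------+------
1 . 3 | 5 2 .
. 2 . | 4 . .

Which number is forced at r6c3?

5

Cell r6c3 itself could take any of {5, 6} by direct elimination.
Consider where 5 can go in column 3.
r4c3 is out (row 4 already has a 5).
So the only cell in column 3 that can hold 5 is r6c3.
Therefore r6c3 = 5.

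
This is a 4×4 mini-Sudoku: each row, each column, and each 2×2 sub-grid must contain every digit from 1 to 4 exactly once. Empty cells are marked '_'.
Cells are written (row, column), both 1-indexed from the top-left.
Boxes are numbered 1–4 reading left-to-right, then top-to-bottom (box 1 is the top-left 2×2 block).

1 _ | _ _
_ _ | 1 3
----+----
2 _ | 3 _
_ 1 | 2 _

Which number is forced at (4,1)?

Cell (4,1) itself could take any of {3, 4} by direct elimination.
Consider where 3 can go in box 3.
(3,2) is out (row 3 already has a 3).
So the only cell in box 3 that can hold 3 is (4,1).
Therefore (4,1) = 3.

3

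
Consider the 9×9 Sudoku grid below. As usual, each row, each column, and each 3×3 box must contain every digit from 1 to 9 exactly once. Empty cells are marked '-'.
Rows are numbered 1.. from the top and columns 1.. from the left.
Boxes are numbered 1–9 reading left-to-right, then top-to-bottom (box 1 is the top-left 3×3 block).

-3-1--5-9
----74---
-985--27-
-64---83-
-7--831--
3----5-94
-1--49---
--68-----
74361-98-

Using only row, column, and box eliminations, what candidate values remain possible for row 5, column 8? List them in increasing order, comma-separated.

Row 5 already contains {1, 3, 7, 8}.
Column 8 already contains {3, 7, 8, 9}.
Its 3×3 block (box 6) already contains {1, 3, 4, 8, 9}.
Removing those from 1–9 leaves {2, 5, 6} as the candidates for row 5, column 8.

2,5,6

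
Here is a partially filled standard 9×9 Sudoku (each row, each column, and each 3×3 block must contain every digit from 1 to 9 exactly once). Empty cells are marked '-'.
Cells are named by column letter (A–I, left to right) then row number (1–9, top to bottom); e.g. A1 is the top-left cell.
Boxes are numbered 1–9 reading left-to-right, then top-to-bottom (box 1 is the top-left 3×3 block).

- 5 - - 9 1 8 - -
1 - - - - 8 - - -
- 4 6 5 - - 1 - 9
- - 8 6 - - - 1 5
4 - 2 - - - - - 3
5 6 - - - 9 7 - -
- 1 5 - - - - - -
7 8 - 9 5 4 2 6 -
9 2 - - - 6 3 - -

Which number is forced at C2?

Cell C2 itself could take any of {3, 7, 9} by direct elimination.
Consider where 9 can go in column C.
C1 is out (row 1 already has a 9).
C6 is out (row 6 already has a 9).
C8 is out (row 8 already has a 9).
C9 is out (row 9 already has a 9).
So the only cell in column C that can hold 9 is C2.
Therefore C2 = 9.

9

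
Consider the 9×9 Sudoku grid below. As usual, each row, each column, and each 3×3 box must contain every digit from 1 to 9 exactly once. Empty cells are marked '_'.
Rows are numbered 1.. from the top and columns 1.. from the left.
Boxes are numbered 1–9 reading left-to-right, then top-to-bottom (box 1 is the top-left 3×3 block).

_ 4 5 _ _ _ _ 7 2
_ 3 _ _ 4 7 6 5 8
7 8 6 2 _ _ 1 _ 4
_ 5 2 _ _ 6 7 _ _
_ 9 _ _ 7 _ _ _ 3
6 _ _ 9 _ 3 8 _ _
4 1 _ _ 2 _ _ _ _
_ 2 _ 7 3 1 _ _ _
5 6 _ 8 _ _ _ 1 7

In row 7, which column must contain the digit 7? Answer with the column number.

3

Consider where 7 can go in row 7.
row 7, column 4 is out (column 4 already has a 7).
row 7, column 6 is out (column 6 already has a 7).
row 7, column 7 is out (column 7 already has a 7).
row 7, column 8 is out (column 8 already has a 7).
row 7, column 9 is out (column 9 already has a 7).
So the only cell in row 7 that can hold 7 is row 7, column 3.
That is column 3.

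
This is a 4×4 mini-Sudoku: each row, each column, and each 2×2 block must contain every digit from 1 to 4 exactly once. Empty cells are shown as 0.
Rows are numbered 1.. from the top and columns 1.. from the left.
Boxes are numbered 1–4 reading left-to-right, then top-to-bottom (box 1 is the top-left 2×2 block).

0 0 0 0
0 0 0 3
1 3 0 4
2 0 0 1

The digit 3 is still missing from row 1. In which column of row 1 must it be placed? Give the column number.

1

Consider where 3 can go in row 1.
row 1, column 2 is out (column 2 already has a 3).
row 1, column 3 is out (box 2 already has a 3).
row 1, column 4 is out (column 4 already has a 3).
So the only cell in row 1 that can hold 3 is row 1, column 1.
That is column 1.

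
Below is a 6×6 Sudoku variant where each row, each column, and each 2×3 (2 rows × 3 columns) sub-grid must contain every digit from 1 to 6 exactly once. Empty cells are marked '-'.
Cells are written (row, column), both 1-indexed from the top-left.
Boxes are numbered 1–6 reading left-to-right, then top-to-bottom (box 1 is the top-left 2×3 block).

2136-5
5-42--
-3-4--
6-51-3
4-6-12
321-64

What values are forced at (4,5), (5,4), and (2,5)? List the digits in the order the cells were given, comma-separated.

2,3,3

For (4,5):
  Row 4 already contains {1, 3, 5, 6}.
  Column 5 already contains {1, 6}.
  Its 2×3 block (box 4) already contains {1, 3, 4}.
  The only value from 1–6 not eliminated is 2, so (4,5) = 2.
For (5,4):
  Consider where 3 can go in column 4.
  (6,4) is out (row 6 already has a 3).
  So the only cell in column 4 that can hold 3 is (5,4).
  So (5,4) = 3.
For (2,5):
  Row 2 already contains {2, 4, 5}.
  Column 5 already contains {1, 6}.
  Its 2×3 block (box 2) already contains {2, 5, 6}.
  The only value from 1–6 not eliminated is 3, so (2,5) = 3.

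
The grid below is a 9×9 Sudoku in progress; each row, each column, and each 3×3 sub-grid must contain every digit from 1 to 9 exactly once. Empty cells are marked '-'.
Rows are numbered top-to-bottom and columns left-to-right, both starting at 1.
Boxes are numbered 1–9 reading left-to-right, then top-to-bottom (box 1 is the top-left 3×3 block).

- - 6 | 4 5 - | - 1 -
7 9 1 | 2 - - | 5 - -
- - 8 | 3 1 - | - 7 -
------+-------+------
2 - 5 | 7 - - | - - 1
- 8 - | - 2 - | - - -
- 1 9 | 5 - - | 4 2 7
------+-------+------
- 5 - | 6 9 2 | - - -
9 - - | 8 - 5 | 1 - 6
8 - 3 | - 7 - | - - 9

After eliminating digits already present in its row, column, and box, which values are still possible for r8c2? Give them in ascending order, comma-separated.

2,4,7

Row 8 already contains {1, 5, 6, 8, 9}.
Column 2 already contains {1, 5, 8, 9}.
Its 3×3 block (box 7) already contains {3, 5, 8, 9}.
Removing those from 1–9 leaves {2, 4, 7} as the candidates for r8c2.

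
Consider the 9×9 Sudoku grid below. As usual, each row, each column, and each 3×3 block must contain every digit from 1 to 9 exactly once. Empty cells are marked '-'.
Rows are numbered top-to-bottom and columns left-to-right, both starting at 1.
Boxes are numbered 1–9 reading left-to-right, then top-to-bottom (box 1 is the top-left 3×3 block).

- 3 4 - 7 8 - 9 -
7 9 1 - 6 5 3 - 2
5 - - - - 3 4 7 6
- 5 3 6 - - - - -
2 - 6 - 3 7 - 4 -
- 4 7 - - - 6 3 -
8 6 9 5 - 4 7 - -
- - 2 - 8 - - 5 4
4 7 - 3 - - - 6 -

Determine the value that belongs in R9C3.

5

Row 9 already contains {3, 4, 6, 7}.
Column 3 already contains {1, 2, 3, 4, 6, 7, 9}.
Its 3×3 block (box 7) already contains {2, 4, 6, 7, 8, 9}.
The only value from 1–9 not eliminated is 5, so R9C3 = 5.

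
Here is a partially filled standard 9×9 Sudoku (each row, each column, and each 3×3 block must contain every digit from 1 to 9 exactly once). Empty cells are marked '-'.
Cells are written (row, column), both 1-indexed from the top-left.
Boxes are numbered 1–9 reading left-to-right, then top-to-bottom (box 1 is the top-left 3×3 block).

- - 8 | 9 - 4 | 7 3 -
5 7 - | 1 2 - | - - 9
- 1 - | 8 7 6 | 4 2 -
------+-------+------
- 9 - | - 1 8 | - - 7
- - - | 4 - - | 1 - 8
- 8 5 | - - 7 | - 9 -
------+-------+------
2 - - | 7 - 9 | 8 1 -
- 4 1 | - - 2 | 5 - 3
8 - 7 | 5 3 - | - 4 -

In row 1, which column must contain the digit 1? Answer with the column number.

9

Consider where 1 can go in row 1.
(1,1) is out (box 1 already has a 1).
(1,2) is out (column 2 already has a 1).
(1,5) is out (column 5 already has a 1).
So the only cell in row 1 that can hold 1 is (1,9).
That is column 9.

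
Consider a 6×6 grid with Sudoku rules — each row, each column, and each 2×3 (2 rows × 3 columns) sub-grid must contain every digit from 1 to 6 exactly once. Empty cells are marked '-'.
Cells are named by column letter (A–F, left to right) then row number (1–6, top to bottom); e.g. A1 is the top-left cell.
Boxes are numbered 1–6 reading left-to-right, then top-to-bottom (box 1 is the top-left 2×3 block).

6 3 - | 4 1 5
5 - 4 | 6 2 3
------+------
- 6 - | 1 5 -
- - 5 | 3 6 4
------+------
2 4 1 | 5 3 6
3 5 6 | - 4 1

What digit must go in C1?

Row 1 already contains {1, 3, 4, 5, 6}.
Column C already contains {1, 4, 5, 6}.
Its 2×3 block (box 1) already contains {3, 4, 5, 6}.
The only value from 1–6 not eliminated is 2, so C1 = 2.

2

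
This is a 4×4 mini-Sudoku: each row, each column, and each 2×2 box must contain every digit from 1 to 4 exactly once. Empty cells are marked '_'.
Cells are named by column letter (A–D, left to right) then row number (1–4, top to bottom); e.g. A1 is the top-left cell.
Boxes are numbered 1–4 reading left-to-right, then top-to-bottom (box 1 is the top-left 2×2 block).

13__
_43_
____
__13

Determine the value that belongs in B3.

Cell B3 itself could take any of {1, 2} by direct elimination.
Consider where 1 can go in column B.
B4 is out (row 4 already has a 1).
So the only cell in column B that can hold 1 is B3.
Therefore B3 = 1.

1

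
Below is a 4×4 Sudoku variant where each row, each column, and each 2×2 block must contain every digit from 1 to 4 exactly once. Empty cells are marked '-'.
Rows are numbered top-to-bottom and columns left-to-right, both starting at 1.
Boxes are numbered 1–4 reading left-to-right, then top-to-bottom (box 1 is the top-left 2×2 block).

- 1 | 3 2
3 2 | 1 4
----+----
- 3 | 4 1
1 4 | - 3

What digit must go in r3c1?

2

Row 3 already contains {1, 3, 4}.
Column 1 already contains {1, 3}.
Its 2×2 block (box 3) already contains {1, 3, 4}.
The only value from 1–4 not eliminated is 2, so r3c1 = 2.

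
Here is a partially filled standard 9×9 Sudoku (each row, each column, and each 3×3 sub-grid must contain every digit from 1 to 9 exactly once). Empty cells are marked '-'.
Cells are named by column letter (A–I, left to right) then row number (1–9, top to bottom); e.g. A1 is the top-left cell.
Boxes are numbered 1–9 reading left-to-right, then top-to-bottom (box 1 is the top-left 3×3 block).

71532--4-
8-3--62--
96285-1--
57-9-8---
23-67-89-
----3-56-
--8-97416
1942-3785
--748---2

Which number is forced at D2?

7

Cell D2 itself could take any of {1, 7} by direct elimination.
Consider where 7 can go in box 2.
F1 is out (row 1 already has a 7).
E2 is out (column E already has a 7).
F3 is out (column F already has a 7).
So the only cell in box 2 that can hold 7 is D2.
Therefore D2 = 7.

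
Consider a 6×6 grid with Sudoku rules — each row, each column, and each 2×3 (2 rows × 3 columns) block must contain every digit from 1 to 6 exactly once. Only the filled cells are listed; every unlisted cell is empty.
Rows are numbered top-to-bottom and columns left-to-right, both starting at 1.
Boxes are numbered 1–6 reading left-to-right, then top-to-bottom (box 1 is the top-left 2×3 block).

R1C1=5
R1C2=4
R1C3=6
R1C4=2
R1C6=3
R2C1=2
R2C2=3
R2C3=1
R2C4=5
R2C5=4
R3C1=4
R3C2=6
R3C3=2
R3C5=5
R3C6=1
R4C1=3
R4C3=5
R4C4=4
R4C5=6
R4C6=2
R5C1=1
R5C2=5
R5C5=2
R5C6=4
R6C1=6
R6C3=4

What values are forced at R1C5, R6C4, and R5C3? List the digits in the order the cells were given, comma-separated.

1,1,3

For R1C5:
  Row 1 already contains {2, 3, 4, 5, 6}.
  Column 5 already contains {2, 4, 5, 6}.
  Its 2×3 block (box 2) already contains {2, 3, 4, 5}.
  The only value from 1–6 not eliminated is 1, so R1C5 = 1.
For R6C4:
  Consider where 1 can go in column 4.
  R3C4 is out (row 3 already has a 1).
  R5C4 is out (row 5 already has a 1).
  So the only cell in column 4 that can hold 1 is R6C4.
  So R6C4 = 1.
For R5C3:
  Row 5 already contains {1, 2, 4, 5}.
  Column 3 already contains {1, 2, 4, 5, 6}.
  Its 2×3 block (box 5) already contains {1, 4, 5, 6}.
  The only value from 1–6 not eliminated is 3, so R5C3 = 3.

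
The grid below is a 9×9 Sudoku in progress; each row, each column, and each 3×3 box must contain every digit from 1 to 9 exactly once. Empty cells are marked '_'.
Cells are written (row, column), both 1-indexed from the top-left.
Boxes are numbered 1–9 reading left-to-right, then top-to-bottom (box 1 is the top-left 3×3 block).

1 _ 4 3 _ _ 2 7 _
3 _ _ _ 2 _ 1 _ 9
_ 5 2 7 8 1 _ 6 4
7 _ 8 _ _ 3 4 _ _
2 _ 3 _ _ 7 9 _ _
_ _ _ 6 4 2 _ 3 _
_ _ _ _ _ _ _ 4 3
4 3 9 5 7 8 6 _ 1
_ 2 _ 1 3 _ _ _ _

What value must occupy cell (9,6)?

4

Cell (9,6) itself could take any of {4, 6, 9} by direct elimination.
Consider where 4 can go in box 8.
(7,4) is out (row 7 already has a 4).
(7,5) is out (row 7 already has a 4).
(7,6) is out (row 7 already has a 4).
So the only cell in box 8 that can hold 4 is (9,6).
Therefore (9,6) = 4.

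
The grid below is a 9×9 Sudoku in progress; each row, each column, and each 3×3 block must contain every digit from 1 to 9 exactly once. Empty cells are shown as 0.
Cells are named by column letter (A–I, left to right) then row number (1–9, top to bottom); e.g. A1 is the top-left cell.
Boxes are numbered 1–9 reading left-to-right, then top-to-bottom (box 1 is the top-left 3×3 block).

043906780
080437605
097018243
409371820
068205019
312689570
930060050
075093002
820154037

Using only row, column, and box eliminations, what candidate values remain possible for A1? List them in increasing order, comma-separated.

1,2,5

Row 1 already contains {3, 4, 6, 7, 8, 9}.
Column A already contains {3, 4, 8, 9}.
Its 3×3 block (box 1) already contains {3, 4, 7, 8, 9}.
Removing those from 1–9 leaves {1, 2, 5} as the candidates for A1.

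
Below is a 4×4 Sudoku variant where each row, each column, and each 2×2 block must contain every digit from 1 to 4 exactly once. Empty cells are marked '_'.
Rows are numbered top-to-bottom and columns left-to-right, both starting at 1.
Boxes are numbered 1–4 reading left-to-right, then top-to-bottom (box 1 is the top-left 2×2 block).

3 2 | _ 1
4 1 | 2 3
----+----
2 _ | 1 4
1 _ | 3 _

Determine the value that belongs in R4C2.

Row 4 already contains {1, 3}.
Column 2 already contains {1, 2}.
Its 2×2 block (box 3) already contains {1, 2}.
The only value from 1–4 not eliminated is 4, so R4C2 = 4.

4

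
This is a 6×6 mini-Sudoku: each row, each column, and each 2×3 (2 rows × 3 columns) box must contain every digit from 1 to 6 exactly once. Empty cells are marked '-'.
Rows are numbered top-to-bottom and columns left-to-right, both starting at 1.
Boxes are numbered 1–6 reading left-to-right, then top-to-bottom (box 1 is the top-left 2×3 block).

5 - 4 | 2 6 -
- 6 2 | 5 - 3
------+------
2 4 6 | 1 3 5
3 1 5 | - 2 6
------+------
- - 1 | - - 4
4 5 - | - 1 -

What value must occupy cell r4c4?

4

Row 4 already contains {1, 2, 3, 5, 6}.
Column 4 already contains {1, 2, 5}.
Its 2×3 block (box 4) already contains {1, 2, 3, 5, 6}.
The only value from 1–6 not eliminated is 4, so r4c4 = 4.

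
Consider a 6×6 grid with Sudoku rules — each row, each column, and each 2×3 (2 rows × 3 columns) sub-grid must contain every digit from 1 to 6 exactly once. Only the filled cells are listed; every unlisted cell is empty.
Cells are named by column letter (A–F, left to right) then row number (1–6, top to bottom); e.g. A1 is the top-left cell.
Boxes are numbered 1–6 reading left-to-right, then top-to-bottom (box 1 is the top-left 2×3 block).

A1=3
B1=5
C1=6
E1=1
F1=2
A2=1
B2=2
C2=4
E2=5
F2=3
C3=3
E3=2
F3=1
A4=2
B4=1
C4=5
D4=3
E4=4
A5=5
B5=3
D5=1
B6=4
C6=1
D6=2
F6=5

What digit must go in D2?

6

Row 2 already contains {1, 2, 3, 4, 5}.
Column D already contains {1, 2, 3}.
Its 2×3 block (box 2) already contains {1, 2, 3, 5}.
The only value from 1–6 not eliminated is 6, so D2 = 6.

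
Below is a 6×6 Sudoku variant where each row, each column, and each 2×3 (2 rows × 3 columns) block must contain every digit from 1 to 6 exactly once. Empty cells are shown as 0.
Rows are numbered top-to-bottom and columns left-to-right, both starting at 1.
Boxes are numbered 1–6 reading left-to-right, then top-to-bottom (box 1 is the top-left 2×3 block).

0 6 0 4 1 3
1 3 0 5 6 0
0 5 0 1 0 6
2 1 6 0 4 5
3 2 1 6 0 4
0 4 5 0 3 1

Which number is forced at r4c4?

3

Row 4 already contains {1, 2, 4, 5, 6}.
Column 4 already contains {1, 4, 5, 6}.
Its 2×3 block (box 4) already contains {1, 4, 5, 6}.
The only value from 1–6 not eliminated is 3, so r4c4 = 3.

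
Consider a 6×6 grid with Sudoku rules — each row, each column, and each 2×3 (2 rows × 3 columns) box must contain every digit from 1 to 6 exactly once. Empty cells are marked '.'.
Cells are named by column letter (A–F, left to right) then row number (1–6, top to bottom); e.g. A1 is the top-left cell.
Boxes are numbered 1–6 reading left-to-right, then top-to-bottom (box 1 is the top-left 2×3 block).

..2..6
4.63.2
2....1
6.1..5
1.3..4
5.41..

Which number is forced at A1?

3

Row 1 already contains {2, 6}.
Column A already contains {1, 2, 4, 5, 6}.
Its 2×3 block (box 1) already contains {2, 4, 6}.
The only value from 1–6 not eliminated is 3, so A1 = 3.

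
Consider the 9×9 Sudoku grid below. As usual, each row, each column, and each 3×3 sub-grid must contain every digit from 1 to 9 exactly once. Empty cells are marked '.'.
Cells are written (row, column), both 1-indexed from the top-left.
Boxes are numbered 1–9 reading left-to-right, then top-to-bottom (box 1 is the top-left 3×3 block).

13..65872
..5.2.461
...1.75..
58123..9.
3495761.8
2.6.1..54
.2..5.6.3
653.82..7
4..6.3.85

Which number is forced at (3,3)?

2

Cell (3,3) itself could take any of {2, 4, 8} by direct elimination.
Consider where 2 can go in row 3.
(3,1) is out (column 1 already has a 2).
(3,2) is out (column 2 already has a 2).
(3,5) is out (column 5 already has a 2).
(3,8) is out (box 3 already has a 2).
(3,9) is out (column 9 already has a 2).
So the only cell in row 3 that can hold 2 is (3,3).
Therefore (3,3) = 2.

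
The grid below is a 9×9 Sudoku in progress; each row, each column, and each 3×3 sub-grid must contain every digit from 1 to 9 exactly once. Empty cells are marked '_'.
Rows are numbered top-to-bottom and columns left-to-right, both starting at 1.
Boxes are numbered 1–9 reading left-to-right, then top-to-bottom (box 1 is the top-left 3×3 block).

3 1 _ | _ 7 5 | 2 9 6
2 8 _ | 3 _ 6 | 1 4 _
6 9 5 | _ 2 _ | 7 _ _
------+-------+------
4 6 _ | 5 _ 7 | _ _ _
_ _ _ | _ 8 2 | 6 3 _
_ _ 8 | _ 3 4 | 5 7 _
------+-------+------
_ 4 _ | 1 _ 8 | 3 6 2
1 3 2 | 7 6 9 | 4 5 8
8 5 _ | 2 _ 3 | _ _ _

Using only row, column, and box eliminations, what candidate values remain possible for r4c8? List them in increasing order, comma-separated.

1,2,8

Row 4 already contains {4, 5, 6, 7}.
Column 8 already contains {3, 4, 5, 6, 7, 9}.
Its 3×3 block (box 6) already contains {3, 5, 6, 7}.
Removing those from 1–9 leaves {1, 2, 8} as the candidates for r4c8.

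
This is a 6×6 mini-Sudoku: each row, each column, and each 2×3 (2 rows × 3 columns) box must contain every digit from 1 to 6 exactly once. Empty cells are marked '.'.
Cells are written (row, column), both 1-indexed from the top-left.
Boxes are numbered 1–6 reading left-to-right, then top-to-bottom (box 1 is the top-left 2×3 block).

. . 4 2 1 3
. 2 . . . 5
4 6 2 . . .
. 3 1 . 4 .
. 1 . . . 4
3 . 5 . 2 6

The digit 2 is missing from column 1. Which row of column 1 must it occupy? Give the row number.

5

Consider where 2 can go in column 1.
(1,1) is out (row 1 already has a 2).
(2,1) is out (row 2 already has a 2).
(4,1) is out (box 3 already has a 2).
So the only cell in column 1 that can hold 2 is (5,1).
That is row 5.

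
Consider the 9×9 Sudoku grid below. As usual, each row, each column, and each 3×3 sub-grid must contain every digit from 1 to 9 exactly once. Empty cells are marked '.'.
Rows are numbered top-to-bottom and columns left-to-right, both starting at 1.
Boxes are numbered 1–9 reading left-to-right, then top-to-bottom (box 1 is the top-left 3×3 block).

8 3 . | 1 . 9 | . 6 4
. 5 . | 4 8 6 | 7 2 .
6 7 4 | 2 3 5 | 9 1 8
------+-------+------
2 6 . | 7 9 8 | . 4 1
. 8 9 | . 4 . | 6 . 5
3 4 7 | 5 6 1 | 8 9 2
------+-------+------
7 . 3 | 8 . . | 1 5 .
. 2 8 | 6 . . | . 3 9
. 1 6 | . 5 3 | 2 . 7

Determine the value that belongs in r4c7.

3

Row 4 already contains {1, 2, 4, 6, 7, 8, 9}.
Column 7 already contains {1, 2, 6, 7, 8, 9}.
Its 3×3 block (box 6) already contains {1, 2, 4, 5, 6, 8, 9}.
The only value from 1–9 not eliminated is 3, so r4c7 = 3.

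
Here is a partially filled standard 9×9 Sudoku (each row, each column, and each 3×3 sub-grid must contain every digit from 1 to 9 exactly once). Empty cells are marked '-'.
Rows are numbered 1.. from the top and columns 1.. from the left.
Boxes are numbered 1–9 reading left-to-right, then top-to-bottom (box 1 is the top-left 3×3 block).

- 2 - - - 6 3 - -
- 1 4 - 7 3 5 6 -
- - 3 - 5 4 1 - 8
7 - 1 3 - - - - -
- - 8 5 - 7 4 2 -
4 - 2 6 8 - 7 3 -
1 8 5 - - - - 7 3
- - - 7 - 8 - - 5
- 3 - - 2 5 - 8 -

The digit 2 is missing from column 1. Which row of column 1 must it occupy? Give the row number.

8

Consider where 2 can go in column 1.
row 1, column 1 is out (row 1 already has a 2).
row 2, column 1 is out (box 1 already has a 2).
row 3, column 1 is out (box 1 already has a 2).
row 5, column 1 is out (row 5 already has a 2).
row 9, column 1 is out (row 9 already has a 2).
So the only cell in column 1 that can hold 2 is row 8, column 1.
That is row 8.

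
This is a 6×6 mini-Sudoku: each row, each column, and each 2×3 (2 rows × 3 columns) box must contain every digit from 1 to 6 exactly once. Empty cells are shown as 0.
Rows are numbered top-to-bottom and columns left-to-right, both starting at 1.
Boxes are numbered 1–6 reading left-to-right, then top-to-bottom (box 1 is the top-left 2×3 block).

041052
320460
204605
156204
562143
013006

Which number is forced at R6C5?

2

Row 6 already contains {1, 3, 6}.
Column 5 already contains {4, 5, 6}.
Its 2×3 block (box 6) already contains {1, 3, 4, 6}.
The only value from 1–6 not eliminated is 2, so R6C5 = 2.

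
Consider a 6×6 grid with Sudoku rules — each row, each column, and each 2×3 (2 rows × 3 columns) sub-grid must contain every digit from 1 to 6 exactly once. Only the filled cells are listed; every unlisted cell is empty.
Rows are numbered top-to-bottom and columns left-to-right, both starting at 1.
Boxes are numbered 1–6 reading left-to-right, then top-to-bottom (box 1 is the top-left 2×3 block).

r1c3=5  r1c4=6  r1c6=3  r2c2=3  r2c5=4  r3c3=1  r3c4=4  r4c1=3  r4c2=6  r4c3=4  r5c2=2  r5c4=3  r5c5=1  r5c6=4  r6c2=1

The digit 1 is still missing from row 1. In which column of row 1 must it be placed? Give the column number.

Consider where 1 can go in row 1.
r1c2 is out (column 2 already has a 1).
r1c5 is out (column 5 already has a 1).
So the only cell in row 1 that can hold 1 is r1c1.
That is column 1.

1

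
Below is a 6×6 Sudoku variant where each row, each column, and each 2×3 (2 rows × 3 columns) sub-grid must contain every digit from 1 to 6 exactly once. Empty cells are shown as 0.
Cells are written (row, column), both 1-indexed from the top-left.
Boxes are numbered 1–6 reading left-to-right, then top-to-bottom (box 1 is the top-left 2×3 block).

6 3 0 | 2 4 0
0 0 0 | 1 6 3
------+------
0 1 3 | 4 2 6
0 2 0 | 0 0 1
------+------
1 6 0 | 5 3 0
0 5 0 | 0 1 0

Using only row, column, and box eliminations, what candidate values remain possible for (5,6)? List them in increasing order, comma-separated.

Row 5 already contains {1, 3, 5, 6}.
Column 6 already contains {1, 3, 6}.
Its 2×3 block (box 6) already contains {1, 3, 5}.
Removing those from 1–6 leaves {2, 4} as the candidates for (5,6).

2,4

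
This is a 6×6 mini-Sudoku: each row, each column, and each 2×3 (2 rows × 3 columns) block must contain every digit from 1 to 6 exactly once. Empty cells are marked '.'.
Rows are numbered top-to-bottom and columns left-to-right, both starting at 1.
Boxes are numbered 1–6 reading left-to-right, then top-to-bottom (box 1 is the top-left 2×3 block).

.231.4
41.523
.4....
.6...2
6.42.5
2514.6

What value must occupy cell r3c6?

Row 3 already contains {4}.
Column 6 already contains {2, 3, 4, 5, 6}.
Its 2×3 block (box 4) already contains {2}.
The only value from 1–6 not eliminated is 1, so r3c6 = 1.

1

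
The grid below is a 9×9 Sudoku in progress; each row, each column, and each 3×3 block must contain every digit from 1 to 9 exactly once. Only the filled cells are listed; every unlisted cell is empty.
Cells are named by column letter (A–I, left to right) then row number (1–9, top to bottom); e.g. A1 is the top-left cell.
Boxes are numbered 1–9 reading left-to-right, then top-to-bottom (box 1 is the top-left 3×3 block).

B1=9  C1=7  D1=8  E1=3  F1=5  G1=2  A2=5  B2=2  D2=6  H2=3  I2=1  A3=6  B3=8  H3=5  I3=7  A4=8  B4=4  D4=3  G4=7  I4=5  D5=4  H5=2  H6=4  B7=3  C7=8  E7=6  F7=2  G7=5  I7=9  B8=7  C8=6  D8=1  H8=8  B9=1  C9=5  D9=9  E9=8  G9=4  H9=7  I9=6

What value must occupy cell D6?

Cell D6 itself could take any of {2, 5, 7} by direct elimination.
Consider where 5 can go in column D.
D3 is out (row 3 already has a 5).
D7 is out (row 7 already has a 5).
So the only cell in column D that can hold 5 is D6.
Therefore D6 = 5.

5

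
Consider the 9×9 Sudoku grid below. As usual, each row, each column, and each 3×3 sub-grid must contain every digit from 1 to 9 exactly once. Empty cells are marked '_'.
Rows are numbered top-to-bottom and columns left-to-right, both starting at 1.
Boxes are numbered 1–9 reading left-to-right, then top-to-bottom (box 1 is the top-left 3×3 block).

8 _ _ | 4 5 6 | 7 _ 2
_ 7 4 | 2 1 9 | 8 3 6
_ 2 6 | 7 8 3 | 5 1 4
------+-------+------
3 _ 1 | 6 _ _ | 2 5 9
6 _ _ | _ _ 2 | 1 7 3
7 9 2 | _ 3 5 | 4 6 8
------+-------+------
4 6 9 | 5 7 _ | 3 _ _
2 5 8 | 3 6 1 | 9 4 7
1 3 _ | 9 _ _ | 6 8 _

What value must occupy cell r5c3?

5

Row 5 already contains {1, 2, 3, 6, 7}.
Column 3 already contains {1, 2, 4, 6, 8, 9}.
Its 3×3 block (box 4) already contains {1, 2, 3, 6, 7, 9}.
The only value from 1–9 not eliminated is 5, so r5c3 = 5.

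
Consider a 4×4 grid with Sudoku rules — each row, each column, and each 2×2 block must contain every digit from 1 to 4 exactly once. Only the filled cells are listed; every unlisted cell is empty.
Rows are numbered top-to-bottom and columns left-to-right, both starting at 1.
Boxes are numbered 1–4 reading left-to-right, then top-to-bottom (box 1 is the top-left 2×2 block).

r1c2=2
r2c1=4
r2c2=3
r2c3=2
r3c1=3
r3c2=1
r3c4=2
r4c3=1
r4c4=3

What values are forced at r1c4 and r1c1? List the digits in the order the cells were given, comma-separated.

4,1

For r1c4:
  Consider where 4 can go in column 4.
  r2c4 is out (row 2 already has a 4).
  So the only cell in column 4 that can hold 4 is r1c4.
  So r1c4 = 4.
For r1c1:
  Row 1 already contains {2}.
  Column 1 already contains {3, 4}.
  Its 2×2 block (box 1) already contains {2, 3, 4}.
  The only value from 1–4 not eliminated is 1, so r1c1 = 1.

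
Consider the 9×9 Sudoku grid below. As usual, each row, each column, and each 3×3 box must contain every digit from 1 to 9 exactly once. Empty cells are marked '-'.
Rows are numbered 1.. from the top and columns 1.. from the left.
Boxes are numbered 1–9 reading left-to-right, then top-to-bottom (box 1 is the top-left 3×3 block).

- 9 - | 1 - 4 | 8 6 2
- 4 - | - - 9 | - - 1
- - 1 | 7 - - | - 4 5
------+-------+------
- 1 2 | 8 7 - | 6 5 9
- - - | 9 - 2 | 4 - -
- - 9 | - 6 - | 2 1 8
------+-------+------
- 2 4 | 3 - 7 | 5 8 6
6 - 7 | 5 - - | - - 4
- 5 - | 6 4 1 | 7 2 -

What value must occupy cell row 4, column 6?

3

Row 4 already contains {1, 2, 5, 6, 7, 8, 9}.
Column 6 already contains {1, 2, 4, 7, 9}.
Its 3×3 block (box 5) already contains {2, 6, 7, 8, 9}.
The only value from 1–9 not eliminated is 3, so row 4, column 6 = 3.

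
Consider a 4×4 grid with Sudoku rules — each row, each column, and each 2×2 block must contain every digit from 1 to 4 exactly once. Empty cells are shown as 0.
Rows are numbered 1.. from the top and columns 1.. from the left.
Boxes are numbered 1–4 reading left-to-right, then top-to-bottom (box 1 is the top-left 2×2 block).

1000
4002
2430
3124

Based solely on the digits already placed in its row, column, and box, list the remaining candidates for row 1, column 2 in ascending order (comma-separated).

2,3

Row 1 already contains {1}.
Column 2 already contains {1, 4}.
Its 2×2 block (box 1) already contains {1, 4}.
Removing those from 1–4 leaves {2, 3} as the candidates for row 1, column 2.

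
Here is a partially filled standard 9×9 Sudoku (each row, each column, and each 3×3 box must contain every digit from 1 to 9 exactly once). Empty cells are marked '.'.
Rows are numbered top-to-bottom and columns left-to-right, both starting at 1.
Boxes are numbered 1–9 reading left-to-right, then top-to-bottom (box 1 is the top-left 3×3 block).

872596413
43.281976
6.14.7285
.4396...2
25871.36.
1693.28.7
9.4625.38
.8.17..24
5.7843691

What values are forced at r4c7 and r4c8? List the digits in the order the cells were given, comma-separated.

1,5

For r4c7:
  Consider where 1 can go in box 6.
  r4c8 is out (column 8 already has a 1).
  r5c9 is out (row 5 already has a 1).
  r6c8 is out (row 6 already has a 1).
  So the only cell in box 6 that can hold 1 is r4c7.
  So r4c7 = 1.
For r4c8:
  Row 4 already contains {2, 3, 4, 6, 9}.
  Column 8 already contains {1, 2, 3, 6, 7, 8, 9}.
  Its 3×3 block (box 6) already contains {2, 3, 6, 7, 8}.
  The only value from 1–9 not eliminated is 5, so r4c8 = 5.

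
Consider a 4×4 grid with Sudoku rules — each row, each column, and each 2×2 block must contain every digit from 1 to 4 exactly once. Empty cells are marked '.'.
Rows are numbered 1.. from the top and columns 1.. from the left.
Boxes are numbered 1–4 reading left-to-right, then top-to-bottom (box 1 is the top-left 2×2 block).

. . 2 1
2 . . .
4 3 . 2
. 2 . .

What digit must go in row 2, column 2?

1

Cell row 2, column 2 itself could take any of {1, 4} by direct elimination.
Consider where 1 can go in box 1.
row 1, column 1 is out (row 1 already has a 1).
row 1, column 2 is out (row 1 already has a 1).
So the only cell in box 1 that can hold 1 is row 2, column 2.
Therefore row 2, column 2 = 1.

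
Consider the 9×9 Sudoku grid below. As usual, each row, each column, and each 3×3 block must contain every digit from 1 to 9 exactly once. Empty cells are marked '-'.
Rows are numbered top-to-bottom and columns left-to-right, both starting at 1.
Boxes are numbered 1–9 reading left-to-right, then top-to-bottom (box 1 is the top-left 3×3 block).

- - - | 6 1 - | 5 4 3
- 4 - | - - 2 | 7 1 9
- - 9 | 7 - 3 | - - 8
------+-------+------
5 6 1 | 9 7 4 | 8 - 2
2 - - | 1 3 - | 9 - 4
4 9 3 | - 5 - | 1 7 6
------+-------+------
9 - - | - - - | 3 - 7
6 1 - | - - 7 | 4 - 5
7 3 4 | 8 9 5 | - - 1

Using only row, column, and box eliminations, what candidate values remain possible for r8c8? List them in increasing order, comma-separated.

Row 8 already contains {1, 4, 5, 6, 7}.
Column 8 already contains {1, 4, 7}.
Its 3×3 block (box 9) already contains {1, 3, 4, 5, 7}.
Removing those from 1–9 leaves {2, 8, 9} as the candidates for r8c8.

2,8,9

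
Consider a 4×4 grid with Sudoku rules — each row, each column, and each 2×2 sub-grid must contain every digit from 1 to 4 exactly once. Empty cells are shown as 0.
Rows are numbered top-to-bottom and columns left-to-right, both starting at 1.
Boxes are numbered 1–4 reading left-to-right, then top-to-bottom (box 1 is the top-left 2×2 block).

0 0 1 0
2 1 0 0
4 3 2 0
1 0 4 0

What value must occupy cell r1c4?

2

Cell r1c4 itself could take any of {2, 3, 4} by direct elimination.
Consider where 2 can go in column 4.
r2c4 is out (row 2 already has a 2).
r3c4 is out (row 3 already has a 2).
r4c4 is out (box 4 already has a 2).
So the only cell in column 4 that can hold 2 is r1c4.
Therefore r1c4 = 2.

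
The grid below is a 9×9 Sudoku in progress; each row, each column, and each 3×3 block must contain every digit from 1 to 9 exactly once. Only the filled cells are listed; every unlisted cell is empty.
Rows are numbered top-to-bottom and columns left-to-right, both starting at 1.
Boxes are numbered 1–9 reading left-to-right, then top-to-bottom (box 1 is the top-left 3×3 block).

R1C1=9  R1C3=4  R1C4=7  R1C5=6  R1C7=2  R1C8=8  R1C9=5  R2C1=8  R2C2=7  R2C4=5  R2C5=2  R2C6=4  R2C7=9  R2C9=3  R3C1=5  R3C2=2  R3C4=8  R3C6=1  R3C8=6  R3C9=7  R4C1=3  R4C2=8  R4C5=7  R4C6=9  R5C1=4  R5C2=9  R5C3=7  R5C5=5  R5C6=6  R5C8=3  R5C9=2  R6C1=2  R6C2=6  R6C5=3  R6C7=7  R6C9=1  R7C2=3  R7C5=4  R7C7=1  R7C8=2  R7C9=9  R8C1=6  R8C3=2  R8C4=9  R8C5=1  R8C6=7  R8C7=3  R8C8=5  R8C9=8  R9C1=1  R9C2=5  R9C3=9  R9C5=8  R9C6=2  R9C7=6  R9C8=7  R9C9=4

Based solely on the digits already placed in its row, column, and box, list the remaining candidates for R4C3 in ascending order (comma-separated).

Row 4 already contains {3, 7, 8, 9}.
Column 3 already contains {2, 4, 7, 9}.
Its 3×3 block (box 4) already contains {2, 3, 4, 6, 7, 8, 9}.
Removing those from 1–9 leaves {1, 5} as the candidates for R4C3.

1,5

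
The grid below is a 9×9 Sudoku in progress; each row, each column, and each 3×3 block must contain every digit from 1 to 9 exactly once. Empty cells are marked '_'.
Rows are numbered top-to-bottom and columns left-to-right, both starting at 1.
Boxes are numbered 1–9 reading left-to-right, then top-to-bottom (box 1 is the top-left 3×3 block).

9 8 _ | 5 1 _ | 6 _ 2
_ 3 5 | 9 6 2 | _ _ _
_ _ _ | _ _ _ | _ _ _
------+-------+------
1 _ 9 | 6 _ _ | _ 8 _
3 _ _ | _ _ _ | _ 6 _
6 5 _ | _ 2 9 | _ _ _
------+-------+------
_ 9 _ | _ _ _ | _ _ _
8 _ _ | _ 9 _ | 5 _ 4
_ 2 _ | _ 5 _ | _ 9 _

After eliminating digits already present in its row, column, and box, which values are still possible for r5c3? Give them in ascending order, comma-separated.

2,4,7,8

Row 5 already contains {3, 6}.
Column 3 already contains {5, 9}.
Its 3×3 block (box 4) already contains {1, 3, 5, 6, 9}.
Removing those from 1–9 leaves {2, 4, 7, 8} as the candidates for r5c3.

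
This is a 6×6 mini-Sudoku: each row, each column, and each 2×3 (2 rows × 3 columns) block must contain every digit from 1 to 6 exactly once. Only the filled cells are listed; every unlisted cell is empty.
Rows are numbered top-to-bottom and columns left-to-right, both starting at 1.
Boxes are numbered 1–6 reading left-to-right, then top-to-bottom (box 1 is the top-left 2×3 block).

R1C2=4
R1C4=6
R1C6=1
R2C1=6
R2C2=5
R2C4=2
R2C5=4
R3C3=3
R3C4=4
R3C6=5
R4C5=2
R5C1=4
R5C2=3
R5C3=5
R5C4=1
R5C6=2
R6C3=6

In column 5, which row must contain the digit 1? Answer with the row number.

Consider where 1 can go in column 5.
R1C5 is out (row 1 already has a 1).
R5C5 is out (row 5 already has a 1).
R6C5 is out (box 6 already has a 1).
So the only cell in column 5 that can hold 1 is R3C5.
That is row 3.

3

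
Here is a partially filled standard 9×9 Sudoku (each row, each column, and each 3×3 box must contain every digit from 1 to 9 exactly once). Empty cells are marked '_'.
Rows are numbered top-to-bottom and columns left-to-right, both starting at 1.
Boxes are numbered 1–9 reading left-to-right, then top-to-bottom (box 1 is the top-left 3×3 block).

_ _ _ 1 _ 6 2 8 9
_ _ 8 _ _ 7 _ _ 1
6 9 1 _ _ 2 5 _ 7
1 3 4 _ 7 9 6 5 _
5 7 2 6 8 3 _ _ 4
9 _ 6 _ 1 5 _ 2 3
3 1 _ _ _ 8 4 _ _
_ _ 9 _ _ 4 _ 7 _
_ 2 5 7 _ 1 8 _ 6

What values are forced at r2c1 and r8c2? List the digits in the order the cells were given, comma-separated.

For r2c1:
  Consider where 2 can go in box 1.
  r1c1 is out (row 1 already has a 2).
  r1c2 is out (row 1 already has a 2).
  r1c3 is out (row 1 already has a 2).
  r2c2 is out (column 2 already has a 2).
  So the only cell in box 1 that can hold 2 is r2c1.
  So r2c1 = 2.
For r8c2:
  Consider where 6 can go in box 7.
  r7c3 is out (column 3 already has a 6).
  r8c1 is out (column 1 already has a 6).
  r9c1 is out (row 9 already has a 6).
  So the only cell in box 7 that can hold 6 is r8c2.
  So r8c2 = 6.

2,6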